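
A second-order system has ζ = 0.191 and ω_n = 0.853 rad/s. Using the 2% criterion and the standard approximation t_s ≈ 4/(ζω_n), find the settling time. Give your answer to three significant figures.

t_s ≈ 4/(ζω_n) = 4/(0.191 × 0.853) = 24.6 s.

t_s ≈ 24.6 s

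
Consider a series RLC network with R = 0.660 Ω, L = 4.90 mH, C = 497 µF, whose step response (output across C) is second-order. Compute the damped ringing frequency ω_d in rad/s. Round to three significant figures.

ω_d ≈ 637 rad/s

For a series RLC circuit (capacitor voltage as output), ω_n = 1/√(LC) = 1/√(4.90 mH · 497 µF) = 641 rad/s.
ζ = (R/2)·√(C/L) = (0.660/2)·√(497 µF/4.90 mH) = 0.105.
ω_d = ω_n√(1−ζ²) = 637 rad/s.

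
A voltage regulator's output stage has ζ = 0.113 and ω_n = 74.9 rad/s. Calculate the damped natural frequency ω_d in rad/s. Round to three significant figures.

ω_d = ω_n√(1−ζ²) = 74.9·√0.987 = 74.4 rad/s.

ω_d ≈ 74.4 rad/s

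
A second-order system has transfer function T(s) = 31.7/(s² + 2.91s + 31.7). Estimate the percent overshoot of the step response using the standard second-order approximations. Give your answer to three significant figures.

%OS ≈ 43.2%

ω_n = √31.7 = 5.63 rad/s; ζ = 2.91/(2·5.63) = 0.258.
Overshoot: exp(−π·0.258/√(1−0.258²)) = 0.432, i.e. 43.2%.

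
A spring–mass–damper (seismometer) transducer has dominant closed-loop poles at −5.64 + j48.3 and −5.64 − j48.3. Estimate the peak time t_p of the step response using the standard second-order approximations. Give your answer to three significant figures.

t_p = π/ω_d with ω_d = 48.3 (the imaginary part), so t_p = 0.0650 s.

t_p ≈ 0.0650 s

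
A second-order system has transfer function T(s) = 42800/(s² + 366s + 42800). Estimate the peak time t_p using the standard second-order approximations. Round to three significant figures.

Matching coefficients with s² + 2ζω_n s + ω_n² gives ω_n² = 42800 ⇒ ω_n = 207 rad/s, and ζ = 366/(2ω_n) = 0.885.
The damped frequency ω_d = ω_n√(1−ζ²) = 96.5 rad/s. Then t_p = π/ω_d = 0.0326 s.

t_p ≈ 0.0326 s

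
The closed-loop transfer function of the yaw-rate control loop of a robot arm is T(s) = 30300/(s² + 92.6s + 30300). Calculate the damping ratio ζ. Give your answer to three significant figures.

ζ ≈ 0.266

Comparing the denominator to s² + 2ζω_n s + ω_n²: ω_n = √30300 = 174 rad/s, and 2ζω_n = 92.6 so ζ = 92.6/(2·174) = 0.266.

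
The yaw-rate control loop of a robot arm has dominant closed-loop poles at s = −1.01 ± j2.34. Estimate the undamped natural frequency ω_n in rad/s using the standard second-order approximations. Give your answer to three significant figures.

ω_n ≈ 2.55 rad/s

The poles are at −σ ± jω_d with σ = 1.01 and ω_d = 2.34, so ω_n = √(σ²+ω_d²) = 2.55 rad/s and ζ = σ/ω_n = 0.396.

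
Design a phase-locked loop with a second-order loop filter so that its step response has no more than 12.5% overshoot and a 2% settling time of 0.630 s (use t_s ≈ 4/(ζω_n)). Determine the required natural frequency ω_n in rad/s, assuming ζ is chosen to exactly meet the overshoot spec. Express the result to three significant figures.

ζ = −ln(OS)/√(π² + (ln OS)²). With OS = 0.125, ln OS = −2.079 and ζ = 2.079/3.767 = 0.552.
Then ω_n = 4/(ζ t_s) = 4/(0.552 × 0.630) = 11.5 rad/s.

ω_n ≈ 11.5 rad/s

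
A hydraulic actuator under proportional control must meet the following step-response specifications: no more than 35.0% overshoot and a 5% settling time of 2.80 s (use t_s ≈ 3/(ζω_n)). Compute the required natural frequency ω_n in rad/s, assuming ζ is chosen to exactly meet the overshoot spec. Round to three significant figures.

From %OS = 100·exp(−πζ/√(1−ζ²)), invert to get ζ = −ln(OS)/√(π² + ln²(OS)) with OS = 0.350.
−ln 0.350 = 1.050, so ζ = 1.050/√(π² + 1.102) = 0.317.
Then ω_n = 3/(ζ t_s) = 3/(0.317 × 2.80) = 3.38 rad/s.

ω_n ≈ 3.38 rad/s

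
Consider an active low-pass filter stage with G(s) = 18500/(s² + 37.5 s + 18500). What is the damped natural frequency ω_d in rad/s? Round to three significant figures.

ω_n = √18500 = 136 rad/s; ζ = 37.5/(2·136) = 0.138.
ω_d = 136·√(1 − 0.138²) = 135 rad/s.

ω_d ≈ 135 rad/s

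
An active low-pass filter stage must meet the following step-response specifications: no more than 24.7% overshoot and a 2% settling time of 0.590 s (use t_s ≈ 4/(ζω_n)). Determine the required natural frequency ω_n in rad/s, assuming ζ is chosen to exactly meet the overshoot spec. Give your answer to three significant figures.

ζ = −ln(OS)/√(π² + (ln OS)²). With OS = 0.247, ln OS = −1.398 and ζ = 1.398/3.439 = 0.407.
Then ω_n = 4/(ζ t_s) = 4/(0.407 × 0.590) = 16.7 rad/s.

ω_n ≈ 16.7 rad/s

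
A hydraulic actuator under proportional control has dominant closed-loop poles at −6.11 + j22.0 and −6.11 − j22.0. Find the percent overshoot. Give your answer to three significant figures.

%OS ≈ 41.8%

|pole| = ω_n = √(6.11² + 22.0²) = 22.8 rad/s; ζ = cos θ = σ/ω_n = 0.268.
%OS = 100 e^{−πζ/√(1−ζ²)} with ζ = 0.268 gives 41.8%.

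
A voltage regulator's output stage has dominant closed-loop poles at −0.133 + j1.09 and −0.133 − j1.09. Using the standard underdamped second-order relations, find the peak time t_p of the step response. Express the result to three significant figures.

t_p = π/ω_d with ω_d = 1.09 (the imaginary part), so t_p = 2.88 s.

t_p ≈ 2.88 s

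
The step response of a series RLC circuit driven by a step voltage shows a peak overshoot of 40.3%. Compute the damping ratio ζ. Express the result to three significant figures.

From %OS = 100·exp(−πζ/√(1−ζ²)), invert to get ζ = −ln(OS)/√(π² + ln²(OS)) with OS = 0.403.
−ln 0.403 = 0.9088, so ζ = 0.9088/√(π² + 0.8260) = 0.278.

ζ ≈ 0.278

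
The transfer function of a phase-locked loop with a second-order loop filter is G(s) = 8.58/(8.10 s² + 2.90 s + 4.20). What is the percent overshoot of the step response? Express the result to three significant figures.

%OS ≈ 44.7%

Dividing through by 8.10: denominator becomes s² + 0.3580 s + 0.5185.
So ω_n = √0.5185 = 0.720 rad/s and ζ = 0.3580/(2·0.720) = 0.249.
Overshoot: exp(−π·0.249/√(1−0.249²)) = 0.447, i.e. 44.7%.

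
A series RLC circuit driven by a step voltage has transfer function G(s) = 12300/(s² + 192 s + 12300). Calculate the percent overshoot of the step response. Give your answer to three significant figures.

%OS ≈ 0.438%

Comparing the denominator to s² + 2ζω_n s + ω_n²: ω_n = √12300 = 111 rad/s, and 2ζω_n = 192 so ζ = 192/(2·111) = 0.866.
Overshoot: exp(−π·0.866/√(1−0.866²)) = 0.00438, i.e. 0.438%.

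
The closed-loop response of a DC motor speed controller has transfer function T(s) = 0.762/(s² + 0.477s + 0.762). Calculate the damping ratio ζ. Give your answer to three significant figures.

Matching coefficients with s² + 2ζω_n s + ω_n² gives ω_n² = 0.762 ⇒ ω_n = 0.873 rad/s, and ζ = 0.477/(2ω_n) = 0.273.

ζ ≈ 0.273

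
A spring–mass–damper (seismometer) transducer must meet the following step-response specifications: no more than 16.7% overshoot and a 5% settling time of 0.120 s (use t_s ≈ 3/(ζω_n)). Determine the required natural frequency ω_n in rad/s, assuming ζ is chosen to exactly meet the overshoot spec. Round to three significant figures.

ω_n ≈ 50.5 rad/s

From %OS = 100·exp(−πζ/√(1−ζ²)), invert to get ζ = −ln(OS)/√(π² + ln²(OS)) with OS = 0.167.
−ln 0.167 = 1.790, so ζ = 1.790/√(π² + 3.203) = 0.495.
From t_s ≈ 3/(ζω_n): ω_n = 3/(ζ·t_s) = 3/(0.495·0.120) = 50.5 rad/s.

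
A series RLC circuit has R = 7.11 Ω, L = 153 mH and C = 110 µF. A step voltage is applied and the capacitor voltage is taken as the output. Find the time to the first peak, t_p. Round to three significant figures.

t_p ≈ 0.0129 s

For a series RLC circuit (capacitor voltage as output), ω_n = 1/√(LC) = 1/√(153 mH · 110 µF) = 244 rad/s.
ζ = (R/2)·√(C/L) = (7.11/2)·√(110 µF/153 mH) = 0.0953.
The damped frequency ω_d = ω_n√(1−ζ²) = 243 rad/s. t_p = π/ω_d = 0.0129 s.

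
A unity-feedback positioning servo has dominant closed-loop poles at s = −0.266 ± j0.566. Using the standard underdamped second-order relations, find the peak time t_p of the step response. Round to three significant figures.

t_p = π/ω_d with ω_d = 0.566 (the imaginary part), so t_p = 5.55 s.

t_p ≈ 5.55 s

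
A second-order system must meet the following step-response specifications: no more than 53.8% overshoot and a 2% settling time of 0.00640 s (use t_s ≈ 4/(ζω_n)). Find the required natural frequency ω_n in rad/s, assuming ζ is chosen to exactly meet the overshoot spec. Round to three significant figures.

ω_n ≈ 3230 rad/s

From %OS = 100·exp(−πζ/√(1−ζ²)), invert to get ζ = −ln(OS)/√(π² + ln²(OS)) with OS = 0.538.
−ln 0.538 = 0.6199, so ζ = 0.6199/√(π² + 0.3843) = 0.194.
From t_s ≈ 4/(ζω_n): ω_n = 4/(ζ·t_s) = 4/(0.194·0.00640) = 3230 rad/s.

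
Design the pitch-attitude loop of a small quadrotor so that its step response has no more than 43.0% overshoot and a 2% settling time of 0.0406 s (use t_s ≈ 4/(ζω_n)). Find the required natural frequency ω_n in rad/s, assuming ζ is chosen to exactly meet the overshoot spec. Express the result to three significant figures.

Inverting the overshoot relation: ζ = |ln 0.430|/√(π² + ln²0.430) = 0.259.
From t_s ≈ 4/(ζω_n): ω_n = 4/(ζ·t_s) = 4/(0.259·0.0406) = 380 rad/s.

ω_n ≈ 380 rad/s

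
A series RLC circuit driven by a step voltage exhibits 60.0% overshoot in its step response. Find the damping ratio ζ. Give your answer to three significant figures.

ζ = −ln(OS)/√(π² + (ln OS)²). With OS = 0.600, ln OS = −0.5108 and ζ = 0.5108/3.183 = 0.160.

ζ ≈ 0.160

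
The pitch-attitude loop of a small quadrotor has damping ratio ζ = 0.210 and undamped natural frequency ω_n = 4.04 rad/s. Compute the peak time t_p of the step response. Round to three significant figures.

t_p ≈ 0.795 s

The damped frequency is ω_d = ω_n√(1−ζ²) = 4.04·√(1−0.0441) = 3.95 rad/s.
Peak time t_p = π/ω_d = π/3.95 = 0.795 s.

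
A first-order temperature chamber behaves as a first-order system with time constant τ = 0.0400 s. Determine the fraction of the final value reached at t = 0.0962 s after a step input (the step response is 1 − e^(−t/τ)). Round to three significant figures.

y/y_∞ ≈ 0.910

y(t)/y_∞ = 1 − e^(−t/τ) = 1 − e^(−0.0962/0.0400) = 1 − e^(−2.40) = 0.910.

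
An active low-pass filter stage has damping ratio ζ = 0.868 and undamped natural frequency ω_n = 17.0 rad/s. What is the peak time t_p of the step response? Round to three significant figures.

The damped frequency is ω_d = ω_n√(1−ζ²) = 17.0·√(1−0.753) = 8.44 rad/s.
Peak time t_p = π/ω_d = π/8.44 = 0.372 s.

t_p ≈ 0.372 s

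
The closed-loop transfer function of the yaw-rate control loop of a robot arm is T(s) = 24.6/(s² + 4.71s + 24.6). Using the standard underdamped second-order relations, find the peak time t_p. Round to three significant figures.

t_p ≈ 0.720 s

Comparing the denominator to s² + 2ζω_n s + ω_n²: ω_n = √24.6 = 4.96 rad/s, and 2ζω_n = 4.71 so ζ = 4.71/(2·4.96) = 0.475.
The damped frequency ω_d = ω_n√(1−ζ²) = 4.37 rad/s. Then t_p = π/ω_d = 0.720 s.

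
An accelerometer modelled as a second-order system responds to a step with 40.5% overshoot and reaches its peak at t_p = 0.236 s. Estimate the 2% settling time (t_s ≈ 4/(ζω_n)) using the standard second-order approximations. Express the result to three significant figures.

The overshoot fixes ζ = −ln(OS)/√(π²+ln²(OS)) = 0.276.
From t_p = π/ω_d, ω_d = π/0.236 = 13.3 rad/s, so ω_n = ω_d/√(1−ζ²) = 13.9 rad/s.
t_s ≈ 4/(ζω_n) = 4/(0.276·13.9) = 1.04 s.

t_s ≈ 1.04 s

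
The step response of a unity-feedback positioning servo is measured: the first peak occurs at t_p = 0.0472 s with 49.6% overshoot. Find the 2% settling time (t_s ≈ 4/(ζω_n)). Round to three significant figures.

The overshoot fixes ζ = −ln(OS)/√(π²+ln²(OS)) = 0.218.
t_p = π/ω_d ⇒ ω_d = 66.6 rad/s; then ω_n = ω_d/√(1−ζ²) = 68.2 rad/s.
t_s ≈ 4/(ζω_n) = 4/(0.218·68.2) = 0.269 s.

t_s ≈ 0.269 s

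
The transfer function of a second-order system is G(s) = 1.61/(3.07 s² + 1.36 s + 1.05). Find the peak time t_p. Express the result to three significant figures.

t_p ≈ 5.80 s

Dividing through by 3.07: denominator becomes s² + 0.4430 s + 0.3420.
So ω_n = √0.3420 = 0.585 rad/s and ζ = 0.4430/(2·0.585) = 0.379.
The damped frequency ω_d = ω_n√(1−ζ²) = 0.541 rad/s. t_p = π/ω_d = 5.80 s.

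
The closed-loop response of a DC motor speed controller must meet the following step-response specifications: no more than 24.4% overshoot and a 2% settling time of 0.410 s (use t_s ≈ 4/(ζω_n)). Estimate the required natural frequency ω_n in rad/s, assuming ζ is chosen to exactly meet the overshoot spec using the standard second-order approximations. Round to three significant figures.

ω_n ≈ 23.8 rad/s

ζ = −ln(OS)/√(π² + (ln OS)²). With OS = 0.244, ln OS = −1.411 and ζ = 1.411/3.444 = 0.410.
From t_s ≈ 4/(ζω_n): ω_n = 4/(ζ·t_s) = 4/(0.410·0.410) = 23.8 rad/s.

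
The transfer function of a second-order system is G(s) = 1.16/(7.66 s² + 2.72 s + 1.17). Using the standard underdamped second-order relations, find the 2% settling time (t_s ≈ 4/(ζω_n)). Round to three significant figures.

t_s ≈ 22.5 s

Dividing through by 7.66: denominator becomes s² + 0.3551 s + 0.1527.
So ω_n = √0.1527 = 0.391 rad/s and ζ = 0.3551/(2·0.391) = 0.454.
t_s ≈ 4/(ζω_n) = 22.5 s.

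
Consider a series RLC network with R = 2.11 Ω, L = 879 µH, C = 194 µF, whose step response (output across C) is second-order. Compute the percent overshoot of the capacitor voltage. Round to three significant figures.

For a series RLC circuit (capacitor voltage as output), ω_n = 1/√(LC) = 1/√(879 µH · 194 µF) = 2420 rad/s.
ζ = (R/2)·√(C/L) = (2.11/2)·√(194 µF/879 µH) = 0.496.
%OS = 100·exp(−πζ/√(1−ζ²)) = 16.6%.

%OS ≈ 16.6%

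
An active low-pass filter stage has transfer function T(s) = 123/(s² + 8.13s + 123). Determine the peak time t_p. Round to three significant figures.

Comparing the denominator to s² + 2ζω_n s + ω_n²: ω_n = √123 = 11.1 rad/s, and 2ζω_n = 8.13 so ζ = 8.13/(2·11.1) = 0.367.
The damped frequency ω_d = ω_n√(1−ζ²) = 10.3 rad/s. Then t_p = π/ω_d = 0.304 s.

t_p ≈ 0.304 s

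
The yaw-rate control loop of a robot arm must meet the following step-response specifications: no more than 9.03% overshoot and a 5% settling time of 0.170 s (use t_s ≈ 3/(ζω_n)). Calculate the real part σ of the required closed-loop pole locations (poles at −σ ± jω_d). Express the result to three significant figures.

The settling-time spec alone fixes σ = ζω_n = 3/t_s = 3/0.170 = 17.6.
(Overshoot then fixes ζ = 0.608 and hence ω_d = σ·√(1−ζ²)/ζ = 23.1 rad/s.)

σ ≈ 17.6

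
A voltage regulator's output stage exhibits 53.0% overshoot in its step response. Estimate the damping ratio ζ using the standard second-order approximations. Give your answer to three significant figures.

ζ ≈ 0.198

Inverting the overshoot relation: ζ = |ln 0.530|/√(π² + ln²0.530) = 0.198.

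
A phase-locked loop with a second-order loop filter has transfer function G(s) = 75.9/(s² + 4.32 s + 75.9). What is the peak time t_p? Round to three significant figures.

ω_n = √75.9 = 8.71 rad/s; ζ = 4.32/(2·8.71) = 0.248.
ω_d = ω_n√(1−ζ²) = 8.44 rad/s. Then t_p = π/ω_d = 0.372 s.

t_p ≈ 0.372 s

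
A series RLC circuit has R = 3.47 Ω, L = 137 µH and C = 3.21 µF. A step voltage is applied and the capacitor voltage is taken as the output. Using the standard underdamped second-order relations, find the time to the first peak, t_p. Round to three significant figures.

For a series RLC circuit (capacitor voltage as output), ω_n = 1/√(LC) = 1/√(137 µH · 3.21 µF) = 47700 rad/s.
ζ = (R/2)·√(C/L) = (3.47/2)·√(3.21 µF/137 µH) = 0.266.
The damped frequency ω_d = ω_n√(1−ζ²) = 46000 rad/s. t_p = π/ω_d = 0.0000683 s.

t_p ≈ 0.0000683 s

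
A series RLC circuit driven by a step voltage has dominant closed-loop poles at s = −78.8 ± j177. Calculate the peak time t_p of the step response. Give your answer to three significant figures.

t_p ≈ 0.0177 s

t_p = π/ω_d with ω_d = 177 (the imaginary part), so t_p = 0.0177 s.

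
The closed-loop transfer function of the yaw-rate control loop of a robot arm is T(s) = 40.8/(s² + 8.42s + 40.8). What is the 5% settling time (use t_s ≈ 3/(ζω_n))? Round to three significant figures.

t_s ≈ 0.713 s

Comparing the denominator to s² + 2ζω_n s + ω_n²: ω_n = √40.8 = 6.39 rad/s, and 2ζω_n = 8.42 so ζ = 8.42/(2·6.39) = 0.659.
t_s ≈ 3/(ζω_n) = 3/(0.659·6.39) = 0.713 s.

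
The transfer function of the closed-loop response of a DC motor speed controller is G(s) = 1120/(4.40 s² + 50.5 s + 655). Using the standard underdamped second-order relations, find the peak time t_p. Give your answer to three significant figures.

Dividing through by 4.40: denominator becomes s² + 11.48 s + 148.9.
So ω_n = √148.9 = 12.2 rad/s and ζ = 11.48/(2·12.2) = 0.470.
ω_d = ω_n√(1−ζ²) = 10.8 rad/s. t_p = π/ω_d = 0.292 s.

t_p ≈ 0.292 s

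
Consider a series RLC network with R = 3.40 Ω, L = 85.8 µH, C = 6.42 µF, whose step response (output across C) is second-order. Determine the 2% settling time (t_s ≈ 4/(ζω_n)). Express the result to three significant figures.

For a series RLC circuit (capacitor voltage as output), ω_n = 1/√(LC) = 1/√(85.8 µH · 6.42 µF) = 42600 rad/s.
ζ = (R/2)·√(C/L) = (3.40/2)·√(6.42 µF/85.8 µH) = 0.465.
t_s ≈ 4/(ζω_n) = 0.000202 s.

t_s ≈ 0.000202 s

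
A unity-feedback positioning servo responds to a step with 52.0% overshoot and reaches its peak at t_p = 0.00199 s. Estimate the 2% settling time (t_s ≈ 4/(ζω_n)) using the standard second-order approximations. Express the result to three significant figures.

t_s ≈ 0.0122 s

From the overshoot, ζ = −ln(OS)/√(π²+ln²(OS)) = 0.204.
From t_p = π/ω_d, ω_d = π/0.00199 = 1580 rad/s, so ω_n = ω_d/√(1−ζ²) = 1610 rad/s.
t_s ≈ 4/(ζω_n) = 4/(0.204·1610) = 0.0122 s.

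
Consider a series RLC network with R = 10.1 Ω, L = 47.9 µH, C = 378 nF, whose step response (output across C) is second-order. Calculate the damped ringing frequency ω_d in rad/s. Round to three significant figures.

ω_d ≈ 210000 rad/s

For a series RLC circuit (capacitor voltage as output), ω_n = 1/√(LC) = 1/√(47.9 µH · 378 nF) = 235000 rad/s.
ζ = (R/2)·√(C/L) = (10.1/2)·√(378 nF/47.9 µH) = 0.449.
The damped frequency ω_d = ω_n√(1−ζ²) = 210000 rad/s.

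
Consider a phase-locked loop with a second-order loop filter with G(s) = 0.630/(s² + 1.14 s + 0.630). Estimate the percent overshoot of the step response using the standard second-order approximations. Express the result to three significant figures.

%OS ≈ 3.91%

Matching coefficients with s² + 2ζω_n s + ω_n² gives ω_n² = 0.630 ⇒ ω_n = 0.794 rad/s, and ζ = 1.14/(2ω_n) = 0.718.
%OS = 100·exp(−πζ/√(1−ζ²)) = 3.91%.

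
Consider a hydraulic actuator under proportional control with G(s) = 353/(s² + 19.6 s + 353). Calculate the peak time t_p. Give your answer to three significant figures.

ω_n = √353 = 18.8 rad/s; ζ = 19.6/(2·18.8) = 0.522.
The damped frequency ω_d = ω_n√(1−ζ²) = 16.0 rad/s. Then t_p = π/ω_d = 0.196 s.

t_p ≈ 0.196 s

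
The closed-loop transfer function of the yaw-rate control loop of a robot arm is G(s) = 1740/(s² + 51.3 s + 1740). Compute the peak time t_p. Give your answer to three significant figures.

Matching coefficients with s² + 2ζω_n s + ω_n² gives ω_n² = 1740 ⇒ ω_n = 41.7 rad/s, and ζ = 51.3/(2ω_n) = 0.615.
ω_d = 41.7·√(1 − 0.615²) = 32.9 rad/s. Then t_p = π/ω_d = 0.0955 s.

t_p ≈ 0.0955 s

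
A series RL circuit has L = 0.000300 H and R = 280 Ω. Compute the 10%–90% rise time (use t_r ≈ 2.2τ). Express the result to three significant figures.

τ = L/R = 0.000300/280 = 0.00000107 s.
t_r ≈ 2.2τ = 0.00000236 s.

t_r ≈ 0.00000236 s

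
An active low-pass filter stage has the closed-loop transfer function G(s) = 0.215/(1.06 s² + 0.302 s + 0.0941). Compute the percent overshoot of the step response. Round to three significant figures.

Dividing through by 1.06: denominator becomes s² + 0.2849 s + 0.08877.
So ω_n = √0.08877 = 0.298 rad/s and ζ = 0.2849/(2·0.298) = 0.478.
Overshoot: exp(−π·0.478/√(1−0.478²)) = 0.181, i.e. 18.1%.

%OS ≈ 18.1%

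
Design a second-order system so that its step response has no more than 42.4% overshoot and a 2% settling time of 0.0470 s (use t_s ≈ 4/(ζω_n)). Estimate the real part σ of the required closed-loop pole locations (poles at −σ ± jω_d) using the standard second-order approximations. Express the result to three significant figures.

The settling-time spec alone fixes σ = ζω_n = 4/t_s = 4/0.0470 = 85.1.
(Overshoot then fixes ζ = 0.263 and hence ω_d = σ·√(1−ζ²)/ζ = 312 rad/s.)

σ ≈ 85.1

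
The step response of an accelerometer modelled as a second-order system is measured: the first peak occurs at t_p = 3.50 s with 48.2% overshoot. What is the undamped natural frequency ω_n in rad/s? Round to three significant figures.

ω_n ≈ 0.921 rad/s

From the overshoot, ζ = −ln(OS)/√(π²+ln²(OS)) = 0.226.
From t_p = π/ω_d, ω_d = π/3.50 = 0.898 rad/s, so ω_n = ω_d/√(1−ζ²) = 0.921 rad/s.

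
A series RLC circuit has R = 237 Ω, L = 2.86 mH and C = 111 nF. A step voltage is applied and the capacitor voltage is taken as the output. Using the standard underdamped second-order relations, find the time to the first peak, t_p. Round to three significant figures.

t_p ≈ 0.0000830 s

For a series RLC circuit (capacitor voltage as output), ω_n = 1/√(LC) = 1/√(2.86 mH · 111 nF) = 56100 rad/s.
ζ = (R/2)·√(C/L) = (237/2)·√(111 nF/2.86 mH) = 0.738.
ω_d = ω_n√(1−ζ²) = 37900 rad/s. t_p = π/ω_d = 0.0000830 s.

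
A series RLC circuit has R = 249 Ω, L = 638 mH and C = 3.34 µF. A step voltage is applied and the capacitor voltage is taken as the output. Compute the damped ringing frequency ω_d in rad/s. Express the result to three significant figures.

ω_d ≈ 657 rad/s

For a series RLC circuit (capacitor voltage as output), ω_n = 1/√(LC) = 1/√(638 mH · 3.34 µF) = 685 rad/s.
ζ = (R/2)·√(C/L) = (249/2)·√(3.34 µF/638 mH) = 0.285.
ω_d = 685·√(1 − 0.285²) = 657 rad/s.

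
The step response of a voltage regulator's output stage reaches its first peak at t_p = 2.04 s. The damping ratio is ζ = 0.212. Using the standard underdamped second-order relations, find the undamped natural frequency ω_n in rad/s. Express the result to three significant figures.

Peak time t_p = π/ω_d, so ω_d = π/t_p = π/2.04 = 1.54 rad/s.
ω_n = ω_d/√(1−ζ²) = 1.54/√0.955 = 1.58 rad/s.

ω_n ≈ 1.58 rad/s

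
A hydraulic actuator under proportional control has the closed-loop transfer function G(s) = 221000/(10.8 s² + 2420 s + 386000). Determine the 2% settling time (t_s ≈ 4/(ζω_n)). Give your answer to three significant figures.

t_s ≈ 0.0357 s

Dividing through by 10.8: denominator becomes s² + 224.1 s + 35740.
So ω_n = √35740 = 189 rad/s and ζ = 224.1/(2·189) = 0.593.
t_s ≈ 4/(ζω_n) = 0.0357 s.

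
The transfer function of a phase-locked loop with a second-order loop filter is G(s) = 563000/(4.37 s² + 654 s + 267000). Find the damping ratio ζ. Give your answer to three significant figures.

ζ ≈ 0.303

Dividing through by 4.37: denominator becomes s² + 149.7 s + 61100.
So ω_n = √61100 = 247 rad/s and ζ = 149.7/(2·247) = 0.303.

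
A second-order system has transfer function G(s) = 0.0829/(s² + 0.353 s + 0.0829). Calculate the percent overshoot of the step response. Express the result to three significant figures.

%OS ≈ 8.74%

Matching coefficients with s² + 2ζω_n s + ω_n² gives ω_n² = 0.0829 ⇒ ω_n = 0.288 rad/s, and ζ = 0.353/(2ω_n) = 0.613.
Overshoot: exp(−π·0.613/√(1−0.613²)) = 0.0874, i.e. 8.74%.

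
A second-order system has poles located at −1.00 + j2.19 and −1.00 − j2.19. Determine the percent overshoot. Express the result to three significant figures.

%OS ≈ 23.8%

The poles are at −σ ± jω_d with σ = 1.00 and ω_d = 2.19, so ω_n = √(σ²+ω_d²) = 2.41 rad/s and ζ = σ/ω_n = 0.415.
%OS = 100·exp(−πζ/√(1−ζ²)) = 23.8%.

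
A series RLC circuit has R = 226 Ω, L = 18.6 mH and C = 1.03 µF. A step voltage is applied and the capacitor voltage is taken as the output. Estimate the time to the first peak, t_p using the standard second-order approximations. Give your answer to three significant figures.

t_p ≈ 0.000803 s

For a series RLC circuit (capacitor voltage as output), ω_n = 1/√(LC) = 1/√(18.6 mH · 1.03 µF) = 7220 rad/s.
ζ = (R/2)·√(C/L) = (226/2)·√(1.03 µF/18.6 mH) = 0.841.
The damped frequency ω_d = ω_n√(1−ζ²) = 3910 rad/s. t_p = π/ω_d = 0.000803 s.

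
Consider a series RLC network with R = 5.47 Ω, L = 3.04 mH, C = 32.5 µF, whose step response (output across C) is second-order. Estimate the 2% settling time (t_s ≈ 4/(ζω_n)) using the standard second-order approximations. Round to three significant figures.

t_s ≈ 0.00445 s

For a series RLC circuit (capacitor voltage as output), ω_n = 1/√(LC) = 1/√(3.04 mH · 32.5 µF) = 3180 rad/s.
ζ = (R/2)·√(C/L) = (5.47/2)·√(32.5 µF/3.04 mH) = 0.283.
t_s ≈ 4/(ζω_n) = 0.00445 s.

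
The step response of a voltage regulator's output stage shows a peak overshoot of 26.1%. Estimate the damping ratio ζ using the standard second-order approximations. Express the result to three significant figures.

ζ ≈ 0.393

Inverting the overshoot relation: ζ = |ln 0.261|/√(π² + ln²0.261) = 0.393.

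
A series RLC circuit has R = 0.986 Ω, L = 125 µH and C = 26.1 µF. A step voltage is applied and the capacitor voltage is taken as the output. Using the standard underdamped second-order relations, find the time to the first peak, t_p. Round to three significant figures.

t_p ≈ 0.000184 s

For a series RLC circuit (capacitor voltage as output), ω_n = 1/√(LC) = 1/√(125 µH · 26.1 µF) = 17500 rad/s.
ζ = (R/2)·√(C/L) = (0.986/2)·√(26.1 µF/125 µH) = 0.225.
ω_d = ω_n√(1−ζ²) = 17100 rad/s. t_p = π/ω_d = 0.000184 s.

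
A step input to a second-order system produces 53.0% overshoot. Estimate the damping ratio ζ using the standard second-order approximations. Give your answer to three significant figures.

ζ ≈ 0.198

ζ = −ln(OS)/√(π² + (ln OS)²). With OS = 0.530, ln OS = −0.6349 and ζ = 0.6349/3.205 = 0.198.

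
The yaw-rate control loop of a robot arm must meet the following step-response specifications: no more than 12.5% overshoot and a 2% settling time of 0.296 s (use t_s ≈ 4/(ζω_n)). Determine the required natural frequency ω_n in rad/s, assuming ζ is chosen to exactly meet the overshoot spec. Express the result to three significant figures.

From %OS = 100·exp(−πζ/√(1−ζ²)), invert to get ζ = −ln(OS)/√(π² + ln²(OS)) with OS = 0.125.
−ln 0.125 = 2.079, so ζ = 2.079/√(π² + 4.324) = 0.552.
Then ω_n = 4/(ζ t_s) = 4/(0.552 × 0.296) = 24.5 rad/s.

ω_n ≈ 24.5 rad/s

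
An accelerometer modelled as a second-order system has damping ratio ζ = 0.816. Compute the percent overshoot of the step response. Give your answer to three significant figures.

For an underdamped second-order system, %OS = 100·exp(−πζ/√(1−ζ²)).
πζ/√(1−ζ²) = π·0.816/√(1−0.666) = 4.435, so %OS = 100·e^(−4.435) = 1.19%.

%OS ≈ 1.19%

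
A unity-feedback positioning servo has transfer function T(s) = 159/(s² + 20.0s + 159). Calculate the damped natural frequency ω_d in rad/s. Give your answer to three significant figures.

ω_d ≈ 7.68 rad/s

Comparing the denominator to s² + 2ζω_n s + ω_n²: ω_n = √159 = 12.6 rad/s, and 2ζω_n = 20.0 so ζ = 20.0/(2·12.6) = 0.793.
The damped frequency ω_d = ω_n√(1−ζ²) = 7.68 rad/s.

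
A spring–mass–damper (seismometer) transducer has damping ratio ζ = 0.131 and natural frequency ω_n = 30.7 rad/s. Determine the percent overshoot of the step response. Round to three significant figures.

%OS ≈ 66.0%

For an underdamped second-order system, %OS = 100·exp(−πζ/√(1−ζ²)).
πζ/√(1−ζ²) = π·0.131/√(1−0.0172) = 0.4151, so %OS = 100·e^(−0.4151) = 66.0%.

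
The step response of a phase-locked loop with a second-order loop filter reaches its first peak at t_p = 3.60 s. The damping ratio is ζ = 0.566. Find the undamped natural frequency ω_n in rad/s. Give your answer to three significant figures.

Peak time t_p = π/ω_d, so ω_d = π/t_p = π/3.60 = 0.873 rad/s.
ω_n = ω_d/√(1−ζ²) = 0.873/√0.680 = 1.06 rad/s.

ω_n ≈ 1.06 rad/s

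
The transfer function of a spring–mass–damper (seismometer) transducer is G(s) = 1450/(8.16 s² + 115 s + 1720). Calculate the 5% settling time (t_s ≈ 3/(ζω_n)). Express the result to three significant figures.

t_s ≈ 0.426 s

Dividing through by 8.16: denominator becomes s² + 14.09 s + 210.8.
So ω_n = √210.8 = 14.5 rad/s and ζ = 14.09/(2·14.5) = 0.485.
t_s ≈ 3/(ζω_n) = 0.426 s.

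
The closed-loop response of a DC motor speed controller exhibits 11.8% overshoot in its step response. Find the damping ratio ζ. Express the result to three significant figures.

Inverting the overshoot relation: ζ = |ln 0.118|/√(π² + ln²0.118) = 0.562.

ζ ≈ 0.562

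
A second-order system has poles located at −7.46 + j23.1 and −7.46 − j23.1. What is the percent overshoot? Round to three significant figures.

With σ = 7.46, ω_d = 23.1: ω_n = √(σ²+ω_d²) = 24.3 rad/s, ζ = σ/ω_n = 0.307.
Overshoot: exp(−π·0.307/√(1−0.307²)) = 0.363, i.e. 36.3%.

%OS ≈ 36.3%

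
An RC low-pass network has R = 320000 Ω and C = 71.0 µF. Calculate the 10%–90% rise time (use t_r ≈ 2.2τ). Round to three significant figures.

t_r ≈ 50.0 s

τ = RC = 320000 × 71.0 µF = 22.7 s.
t_r ≈ 2.2τ = 50.0 s.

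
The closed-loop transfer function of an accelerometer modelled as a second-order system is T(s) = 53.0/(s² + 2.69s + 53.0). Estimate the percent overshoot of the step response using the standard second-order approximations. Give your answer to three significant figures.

%OS ≈ 55.4%

Comparing the denominator to s² + 2ζω_n s + ω_n²: ω_n = √53.0 = 7.28 rad/s, and 2ζω_n = 2.69 so ζ = 2.69/(2·7.28) = 0.185.
Overshoot: exp(−π·0.185/√(1−0.185²)) = 0.554, i.e. 55.4%.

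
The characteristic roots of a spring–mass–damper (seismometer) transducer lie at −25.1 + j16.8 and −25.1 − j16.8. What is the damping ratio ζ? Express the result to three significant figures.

ζ ≈ 0.831

|pole| = ω_n = √(25.1² + 16.8²) = 30.2 rad/s; ζ = cos θ = σ/ω_n = 0.831.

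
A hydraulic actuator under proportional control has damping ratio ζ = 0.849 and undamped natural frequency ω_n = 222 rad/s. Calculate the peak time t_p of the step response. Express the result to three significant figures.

The damped frequency is ω_d = ω_n√(1−ζ²) = 222·√(1−0.721) = 117 rad/s.
Peak time t_p = π/ω_d = π/117 = 0.0268 s.

t_p ≈ 0.0268 s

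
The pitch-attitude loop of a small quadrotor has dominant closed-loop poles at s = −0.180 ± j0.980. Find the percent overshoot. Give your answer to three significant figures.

|pole| = ω_n = √(0.180² + 0.980²) = 0.996 rad/s; ζ = cos θ = σ/ω_n = 0.181.
%OS = 100·exp(−πζ/√(1−ζ²)) = 56.2%.

%OS ≈ 56.2%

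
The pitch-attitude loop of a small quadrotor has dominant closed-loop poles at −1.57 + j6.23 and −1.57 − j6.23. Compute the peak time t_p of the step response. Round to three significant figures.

t_p = π/ω_d with ω_d = 6.23 (the imaginary part), so t_p = 0.504 s.

t_p ≈ 0.504 s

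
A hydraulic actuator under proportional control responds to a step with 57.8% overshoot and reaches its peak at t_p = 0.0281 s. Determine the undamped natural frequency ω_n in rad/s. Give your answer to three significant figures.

From the overshoot, ζ = −ln(OS)/√(π²+ln²(OS)) = 0.172.
From t_p = π/ω_d, ω_d = π/0.0281 = 112 rad/s, so ω_n = ω_d/√(1−ζ²) = 113 rad/s.

ω_n ≈ 113 rad/s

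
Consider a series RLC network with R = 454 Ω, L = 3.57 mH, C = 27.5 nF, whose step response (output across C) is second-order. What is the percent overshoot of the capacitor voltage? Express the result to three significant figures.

For a series RLC circuit (capacitor voltage as output), ω_n = 1/√(LC) = 1/√(3.57 mH · 27.5 nF) = 101000 rad/s.
ζ = (R/2)·√(C/L) = (454/2)·√(27.5 nF/3.57 mH) = 0.630.
%OS = 100·exp(−πζ/√(1−ζ²)) = 7.82%.

%OS ≈ 7.82%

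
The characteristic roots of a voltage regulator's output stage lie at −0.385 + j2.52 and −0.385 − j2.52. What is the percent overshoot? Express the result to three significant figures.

%OS ≈ 61.9%

With σ = 0.385, ω_d = 2.52: ω_n = √(σ²+ω_d²) = 2.55 rad/s, ζ = σ/ω_n = 0.151.
Overshoot: exp(−π·0.151/√(1−0.151²)) = 0.619, i.e. 61.9%.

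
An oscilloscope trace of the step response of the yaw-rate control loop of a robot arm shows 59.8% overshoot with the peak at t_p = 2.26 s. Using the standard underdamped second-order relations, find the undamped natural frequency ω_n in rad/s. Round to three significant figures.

ω_n ≈ 1.41 rad/s

ζ from %OS: ζ = |ln 0.598|/√(π²+ln²0.598) = 0.162.
t_p = π/ω_d ⇒ ω_d = 1.39 rad/s; then ω_n = ω_d/√(1−ζ²) = 1.41 rad/s.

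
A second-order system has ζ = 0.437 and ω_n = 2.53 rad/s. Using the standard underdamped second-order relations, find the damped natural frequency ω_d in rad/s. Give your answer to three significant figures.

ω_d = ω_n√(1−ζ²) = 2.53·√0.809 = 2.28 rad/s.

ω_d ≈ 2.28 rad/s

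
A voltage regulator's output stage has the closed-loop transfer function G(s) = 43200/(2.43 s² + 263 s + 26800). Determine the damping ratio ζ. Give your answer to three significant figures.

ζ ≈ 0.515

Dividing through by 2.43: denominator becomes s² + 108.2 s + 11030.
So ω_n = √11030 = 105 rad/s and ζ = 108.2/(2·105) = 0.515.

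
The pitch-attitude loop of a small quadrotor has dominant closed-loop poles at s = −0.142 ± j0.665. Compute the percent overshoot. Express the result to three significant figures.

With σ = 0.142, ω_d = 0.665: ω_n = √(σ²+ω_d²) = 0.680 rad/s, ζ = σ/ω_n = 0.209.
%OS = 100 e^{−πζ/√(1−ζ²)} with ζ = 0.209 gives 51.1%.

%OS ≈ 51.1%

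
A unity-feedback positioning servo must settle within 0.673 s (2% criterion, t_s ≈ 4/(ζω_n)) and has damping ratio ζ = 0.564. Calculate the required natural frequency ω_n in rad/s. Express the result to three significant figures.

Rearranging t_s ≈ 4/(ζω_n) gives ω_n = 4/(ζ·t_s) = 4/(0.564 × 0.673) = 10.5 rad/s.

ω_n ≈ 10.5 rad/s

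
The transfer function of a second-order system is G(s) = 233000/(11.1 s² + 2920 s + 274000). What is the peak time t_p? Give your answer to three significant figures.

Dividing through by 11.1: denominator becomes s² + 263.1 s + 24680.
So ω_n = √24680 = 157 rad/s and ζ = 263.1/(2·157) = 0.837.
ω_d = ω_n√(1−ζ²) = 85.9 rad/s. t_p = π/ω_d = 0.0366 s.

t_p ≈ 0.0366 s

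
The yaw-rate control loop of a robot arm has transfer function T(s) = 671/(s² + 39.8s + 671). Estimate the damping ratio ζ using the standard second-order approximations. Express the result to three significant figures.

ζ ≈ 0.768

Matching coefficients with s² + 2ζω_n s + ω_n² gives ω_n² = 671 ⇒ ω_n = 25.9 rad/s, and ζ = 39.8/(2ω_n) = 0.768.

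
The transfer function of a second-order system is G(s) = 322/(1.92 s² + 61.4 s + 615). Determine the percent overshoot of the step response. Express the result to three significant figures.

%OS ≈ 0.193%

Dividing through by 1.92: denominator becomes s² + 31.98 s + 320.3.
So ω_n = √320.3 = 17.9 rad/s and ζ = 31.98/(2·17.9) = 0.893.
%OS = 100·exp(−πζ/√(1−ζ²)) = 0.193%.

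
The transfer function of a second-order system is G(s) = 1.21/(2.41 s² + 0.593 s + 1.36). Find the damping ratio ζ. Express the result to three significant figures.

ζ ≈ 0.164

Dividing through by 2.41: denominator becomes s² + 0.2461 s + 0.5643.
So ω_n = √0.5643 = 0.751 rad/s and ζ = 0.2461/(2·0.751) = 0.164.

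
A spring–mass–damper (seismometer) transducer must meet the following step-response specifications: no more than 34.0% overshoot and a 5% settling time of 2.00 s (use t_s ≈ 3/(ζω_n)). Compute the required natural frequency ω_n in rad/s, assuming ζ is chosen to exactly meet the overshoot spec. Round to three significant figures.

ω_n ≈ 4.62 rad/s

From %OS = 100·exp(−πζ/√(1−ζ²)), invert to get ζ = −ln(OS)/√(π² + ln²(OS)) with OS = 0.340.
−ln 0.340 = 1.079, so ζ = 1.079/√(π² + 1.164) = 0.325.
Then ω_n = 3/(ζ t_s) = 3/(0.325 × 2.00) = 4.62 rad/s.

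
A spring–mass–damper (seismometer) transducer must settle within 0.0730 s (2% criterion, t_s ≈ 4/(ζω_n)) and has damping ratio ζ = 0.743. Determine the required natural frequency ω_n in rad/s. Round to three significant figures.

ω_n ≈ 73.7 rad/s

Rearranging t_s ≈ 4/(ζω_n) gives ω_n = 4/(ζ·t_s) = 4/(0.743 × 0.0730) = 73.7 rad/s.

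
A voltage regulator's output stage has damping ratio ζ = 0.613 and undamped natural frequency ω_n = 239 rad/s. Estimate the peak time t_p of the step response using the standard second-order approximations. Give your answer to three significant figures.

The damped frequency is ω_d = ω_n√(1−ζ²) = 239·√(1−0.376) = 189 rad/s.
Peak time t_p = π/ω_d = π/189 = 0.0166 s.

t_p ≈ 0.0166 s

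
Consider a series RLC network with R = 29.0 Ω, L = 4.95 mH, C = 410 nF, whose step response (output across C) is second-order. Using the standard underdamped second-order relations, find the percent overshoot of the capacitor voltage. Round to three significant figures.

For a series RLC circuit (capacitor voltage as output), ω_n = 1/√(LC) = 1/√(4.95 mH · 410 nF) = 22200 rad/s.
ζ = (R/2)·√(C/L) = (29.0/2)·√(410 nF/4.95 mH) = 0.132.
Overshoot: exp(−π·0.132/√(1−0.132²)) = 0.658, i.e. 65.8%.

%OS ≈ 65.8%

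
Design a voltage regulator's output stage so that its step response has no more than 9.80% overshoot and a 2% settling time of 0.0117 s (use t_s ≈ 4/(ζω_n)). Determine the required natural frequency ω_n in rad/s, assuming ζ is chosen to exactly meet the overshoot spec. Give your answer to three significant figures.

ζ = −ln(OS)/√(π² + (ln OS)²). With OS = 0.0980, ln OS = −2.323 and ζ = 2.323/3.907 = 0.595.
From t_s ≈ 4/(ζω_n): ω_n = 4/(ζ·t_s) = 4/(0.595·0.0117) = 575 rad/s.

ω_n ≈ 575 rad/s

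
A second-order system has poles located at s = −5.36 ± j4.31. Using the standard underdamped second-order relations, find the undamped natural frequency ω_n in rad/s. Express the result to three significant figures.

With σ = 5.36, ω_d = 4.31: ω_n = √(σ²+ω_d²) = 6.88 rad/s, ζ = σ/ω_n = 0.779.

ω_n ≈ 6.88 rad/s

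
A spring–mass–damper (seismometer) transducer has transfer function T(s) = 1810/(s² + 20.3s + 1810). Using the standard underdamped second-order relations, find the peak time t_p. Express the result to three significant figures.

t_p ≈ 0.0760 s

Matching coefficients with s² + 2ζω_n s + ω_n² gives ω_n² = 1810 ⇒ ω_n = 42.5 rad/s, and ζ = 20.3/(2ω_n) = 0.239.
ω_d = ω_n√(1−ζ²) = 41.3 rad/s. Then t_p = π/ω_d = 0.0760 s.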